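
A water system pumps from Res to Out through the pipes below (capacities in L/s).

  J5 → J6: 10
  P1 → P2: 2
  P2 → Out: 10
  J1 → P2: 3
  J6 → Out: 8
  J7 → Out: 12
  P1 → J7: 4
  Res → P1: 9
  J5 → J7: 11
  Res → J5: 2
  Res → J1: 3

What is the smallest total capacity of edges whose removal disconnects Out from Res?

11

Augment Res→P1→P2→Out: bottleneck 2, flow now 2.
Augment Res→P1→J7→Out: bottleneck 4, flow now 6.
Augment Res→J5→J6→Out: bottleneck 2, flow now 8.
Augment Res→J1→P2→Out: bottleneck 3, flow now 11.
No augmenting path remains; maximum flow = 11.
By max-flow min-cut, the minimum cut capacity equals the max flow.
In the residual graph, reachable from Res: {Res, P1}.
Min-cut edges: Res→J5 (2), Res→J1 (3), P1→P2 (2), P1→J7 (4); capacity 2 + 3 + 2 + 4 = 11.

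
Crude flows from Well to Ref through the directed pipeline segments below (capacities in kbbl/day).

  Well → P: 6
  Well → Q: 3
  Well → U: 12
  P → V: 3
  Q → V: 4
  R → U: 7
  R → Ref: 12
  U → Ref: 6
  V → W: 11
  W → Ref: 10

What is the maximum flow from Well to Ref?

Augment Well→U→Ref: bottleneck 6, flow now 6.
Augment Well→P→V→W→Ref: bottleneck 3, flow now 9.
Augment Well→Q→V→W→Ref: bottleneck 3, flow now 12.
No augmenting path remains; maximum flow = 12.
In the residual graph, reachable from Well: {Well, P, U}.
Min-cut edges: Well→Q (3), P→V (3), U→Ref (6); capacity 3 + 3 + 6 = 12.
This cut is saturated, so no flow can exceed 12.

12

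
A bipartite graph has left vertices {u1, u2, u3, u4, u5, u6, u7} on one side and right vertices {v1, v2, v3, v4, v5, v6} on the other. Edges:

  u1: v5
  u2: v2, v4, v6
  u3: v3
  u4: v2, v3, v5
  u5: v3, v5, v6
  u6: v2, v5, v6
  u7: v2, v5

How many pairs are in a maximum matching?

Unit-capacity flow: source→left, listed edges, right→sink; max matching = max flow.
Augmenting path u1→v5 (+1); matched 1.
Augmenting path u2→v2 (+1); matched 2.
Augmenting path u3→v3 (+1); matched 3.
Augmenting path u5→v6 (+1); matched 4.
Augmenting path u4→v2→u2→v4 (+1); matched 5.
No augmenting path remains; maximum matching = 5.
König certificate: {u2, v2, v3, v5, v6} is a vertex cover of size 5 (every listed pair touches it), so no matching can be larger.

5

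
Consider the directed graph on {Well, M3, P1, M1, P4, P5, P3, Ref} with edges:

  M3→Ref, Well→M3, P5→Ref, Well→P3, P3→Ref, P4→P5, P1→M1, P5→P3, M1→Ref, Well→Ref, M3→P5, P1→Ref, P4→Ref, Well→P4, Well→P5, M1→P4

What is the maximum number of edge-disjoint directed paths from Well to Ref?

5

Assign every edge capacity 1; by Menger, the answer equals the max flow.
Path Well→Ref (+1); total 1.
Path Well→M3→Ref (+1); total 2.
Path Well→P4→Ref (+1); total 3.
Path Well→P5→Ref (+1); total 4.
Path Well→P3→Ref (+1); total 5.
No residual Well→Ref path; max flow = 5.
Certifying cut of size 5: {Well→M3, Well→P3, Well→P4, Well→P5, Well→Ref}.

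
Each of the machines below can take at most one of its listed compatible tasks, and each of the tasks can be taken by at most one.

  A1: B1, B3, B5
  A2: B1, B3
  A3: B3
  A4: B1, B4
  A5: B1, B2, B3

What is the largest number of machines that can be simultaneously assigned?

5

Unit-capacity flow: source→left, listed edges, right→sink; max matching = max flow.
Augmenting path A1→B1 (+1); matched 1.
Augmenting path A2→B3 (+1); matched 2.
Augmenting path A4→B4 (+1); matched 3.
Augmenting path A5→B2 (+1); matched 4.
Augmenting path A3→B3→A2→B1→A1→B5 (+1); matched 5.
No augmenting path remains; maximum matching = 5.
König certificate: {A1, A2, A3, A4, A5} is a vertex cover of size 5 (every listed pair touches it), so no matching can be larger.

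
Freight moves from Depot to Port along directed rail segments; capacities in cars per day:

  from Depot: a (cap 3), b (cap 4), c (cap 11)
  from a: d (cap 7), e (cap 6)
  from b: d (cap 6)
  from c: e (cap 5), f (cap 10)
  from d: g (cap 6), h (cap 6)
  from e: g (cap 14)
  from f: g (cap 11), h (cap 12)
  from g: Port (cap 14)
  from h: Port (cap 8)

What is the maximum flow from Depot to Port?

18

Augment Depot→a→d→g→Port: bottleneck 3, flow now 3.
Augment Depot→b→d→g→Port: bottleneck 3, flow now 6.
Augment Depot→b→d→h→Port: bottleneck 1, flow now 7.
Augment Depot→c→e→g→Port: bottleneck 5, flow now 12.
Augment Depot→c→f→g→Port: bottleneck 3, flow now 15.
Augment Depot→c→f→h→Port: bottleneck 3, flow now 18.
No augmenting path remains; maximum flow = 18.
In the residual graph, reachable from Depot: {Depot}.
Min-cut edges: Depot→a (3), Depot→b (4), Depot→c (11); capacity 3 + 4 + 11 = 18.
This cut is saturated, so no flow can exceed 18.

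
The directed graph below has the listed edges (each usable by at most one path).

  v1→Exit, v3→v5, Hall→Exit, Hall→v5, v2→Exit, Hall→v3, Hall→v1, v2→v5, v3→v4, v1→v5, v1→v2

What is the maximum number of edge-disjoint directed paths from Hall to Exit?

2

Assign every edge capacity 1; by Menger, the answer equals the max flow.
Path Hall→Exit (+1); total 1.
Path Hall→v1→Exit (+1); total 2.
No residual Hall→Exit path; max flow = 2.
Certifying cut of size 2: {Hall→Exit, Hall→v1}.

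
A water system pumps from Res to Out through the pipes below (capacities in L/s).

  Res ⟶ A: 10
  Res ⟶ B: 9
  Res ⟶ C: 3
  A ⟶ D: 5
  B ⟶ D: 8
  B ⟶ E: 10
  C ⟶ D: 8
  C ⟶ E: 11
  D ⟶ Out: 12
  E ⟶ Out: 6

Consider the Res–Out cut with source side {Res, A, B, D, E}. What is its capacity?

Edges leaving {Res, A, B, D, E}: Res→C (3), D→Out (12), E→Out (6).
Cut capacity = 3 + 12 + 6 = 21.

21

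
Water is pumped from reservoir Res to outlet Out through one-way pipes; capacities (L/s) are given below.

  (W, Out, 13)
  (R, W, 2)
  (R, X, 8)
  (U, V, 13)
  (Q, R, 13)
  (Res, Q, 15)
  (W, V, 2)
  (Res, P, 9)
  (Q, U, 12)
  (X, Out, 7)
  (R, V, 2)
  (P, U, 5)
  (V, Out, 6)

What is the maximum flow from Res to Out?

15

Augment Res→P→U→V→Out: bottleneck 5, flow now 5.
Augment Res→Q→R→V→Out: bottleneck 1, flow now 6.
Augment Res→Q→R→W→Out: bottleneck 2, flow now 8.
Augment Res→Q→R→X→Out: bottleneck 7, flow now 15.
No augmenting path remains; maximum flow = 15.
In the residual graph, reachable from Res: {Res, P, Q, R, U, V, X}.
Min-cut edges: R→W (2), V→Out (6), X→Out (7); capacity 2 + 6 + 7 = 15.
This cut is saturated, so no flow can exceed 15.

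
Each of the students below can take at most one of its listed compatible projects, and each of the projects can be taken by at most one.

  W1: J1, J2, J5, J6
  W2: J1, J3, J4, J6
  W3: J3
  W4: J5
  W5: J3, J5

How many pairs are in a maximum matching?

4

Unit-capacity flow: source→left, listed edges, right→sink; max matching = max flow.
Augmenting path W1→J1 (+1); matched 1.
Augmenting path W2→J3 (+1); matched 2.
Augmenting path W4→J5 (+1); matched 3.
Augmenting path W3→J3→W2→J4 (+1); matched 4.
No augmenting path remains; maximum matching = 4.
König certificate: {W1, W2, J3, J5} is a vertex cover of size 4 (every listed pair touches it), so no matching can be larger.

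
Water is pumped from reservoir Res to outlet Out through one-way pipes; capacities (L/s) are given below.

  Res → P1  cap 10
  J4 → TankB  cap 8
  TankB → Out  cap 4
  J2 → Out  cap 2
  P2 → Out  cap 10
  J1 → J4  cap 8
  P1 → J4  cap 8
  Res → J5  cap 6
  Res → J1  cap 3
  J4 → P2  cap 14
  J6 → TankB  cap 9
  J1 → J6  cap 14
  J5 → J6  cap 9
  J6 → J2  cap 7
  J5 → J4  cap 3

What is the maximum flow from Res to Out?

Augment Res→J1→J4→TankB→Out: bottleneck 3, flow now 3.
Augment Res→J5→J4→TankB→Out: bottleneck 1, flow now 4.
Augment Res→J5→J4→P2→Out: bottleneck 2, flow now 6.
Augment Res→J5→J6→J2→Out: bottleneck 2, flow now 8.
Augment Res→P1→J4→P2→Out: bottleneck 8, flow now 16.
No augmenting path remains; maximum flow = 16.
In the residual graph, reachable from Res: {Res, J1, J5, P1, J4, J6, J2, TankB, P2}.
Min-cut edges: J2→Out (2), TankB→Out (4), P2→Out (10); capacity 2 + 4 + 10 = 16.
This cut is saturated, so no flow can exceed 16.

16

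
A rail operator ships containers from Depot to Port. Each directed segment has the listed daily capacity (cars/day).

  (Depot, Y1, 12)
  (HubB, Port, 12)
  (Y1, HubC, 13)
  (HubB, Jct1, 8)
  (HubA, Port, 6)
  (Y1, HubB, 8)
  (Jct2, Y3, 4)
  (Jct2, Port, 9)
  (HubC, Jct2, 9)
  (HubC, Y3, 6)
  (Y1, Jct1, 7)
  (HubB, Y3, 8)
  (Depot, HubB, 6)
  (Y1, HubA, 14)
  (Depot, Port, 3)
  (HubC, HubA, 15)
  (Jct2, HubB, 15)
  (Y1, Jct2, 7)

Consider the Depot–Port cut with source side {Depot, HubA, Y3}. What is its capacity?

27

Edges leaving {Depot, HubA, Y3}: Depot→Y1 (12), Depot→HubB (6), Depot→Port (3), HubA→Port (6).
Cut capacity = 12 + 6 + 3 + 6 = 27.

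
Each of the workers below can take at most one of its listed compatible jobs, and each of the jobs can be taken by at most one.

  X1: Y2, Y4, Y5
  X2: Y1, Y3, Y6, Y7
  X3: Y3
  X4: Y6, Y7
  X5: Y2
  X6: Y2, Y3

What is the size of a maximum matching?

Unit-capacity flow: source→left, listed edges, right→sink; max matching = max flow.
Augmenting path X1→Y2 (+1); matched 1.
Augmenting path X2→Y1 (+1); matched 2.
Augmenting path X3→Y3 (+1); matched 3.
Augmenting path X4→Y6 (+1); matched 4.
Augmenting path X5→Y2→X1→Y4 (+1); matched 5.
No augmenting path remains; maximum matching = 5.
König certificate: {X1, X2, X4, Y2, Y3} is a vertex cover of size 5 (every listed pair touches it), so no matching can be larger.

5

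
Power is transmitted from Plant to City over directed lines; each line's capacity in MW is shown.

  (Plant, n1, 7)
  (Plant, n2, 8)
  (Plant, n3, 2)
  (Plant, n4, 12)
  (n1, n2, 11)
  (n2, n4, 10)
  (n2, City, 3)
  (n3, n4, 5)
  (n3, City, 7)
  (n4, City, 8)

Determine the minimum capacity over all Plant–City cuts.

Augment Plant→n2→City: bottleneck 3, flow now 3.
Augment Plant→n3→City: bottleneck 2, flow now 5.
Augment Plant→n4→City: bottleneck 8, flow now 13.
No augmenting path remains; maximum flow = 13.
By max-flow min-cut, the minimum cut capacity equals the max flow.
In the residual graph, reachable from Plant: {Plant, n1, n2, n4}.
Min-cut edges: Plant→n3 (2), n2→City (3), n4→City (8); capacity 2 + 3 + 8 = 13.

13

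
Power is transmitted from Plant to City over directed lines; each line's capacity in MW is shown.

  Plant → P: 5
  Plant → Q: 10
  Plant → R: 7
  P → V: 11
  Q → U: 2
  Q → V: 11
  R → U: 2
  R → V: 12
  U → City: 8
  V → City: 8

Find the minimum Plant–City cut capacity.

12

Augment Plant→P→V→City: bottleneck 5, flow now 5.
Augment Plant→Q→U→City: bottleneck 2, flow now 7.
Augment Plant→Q→V→City: bottleneck 3, flow now 10.
Augment Plant→R→U→City: bottleneck 2, flow now 12.
No augmenting path remains; maximum flow = 12.
By max-flow min-cut, the minimum cut capacity equals the max flow.
In the residual graph, reachable from Plant: {Plant, P, Q, R, V}.
Min-cut edges: Q→U (2), R→U (2), V→City (8); capacity 2 + 2 + 8 = 12.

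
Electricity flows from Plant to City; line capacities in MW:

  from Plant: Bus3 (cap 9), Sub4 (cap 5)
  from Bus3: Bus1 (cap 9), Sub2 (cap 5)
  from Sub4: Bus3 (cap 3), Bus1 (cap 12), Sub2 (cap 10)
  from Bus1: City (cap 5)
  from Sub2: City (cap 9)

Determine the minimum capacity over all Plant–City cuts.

14

Augment Plant→Bus3→Bus1→City: bottleneck 5, flow now 5.
Augment Plant→Bus3→Sub2→City: bottleneck 4, flow now 9.
Augment Plant→Sub4→Sub2→City: bottleneck 5, flow now 14.
No augmenting path remains; maximum flow = 14.
By max-flow min-cut, the minimum cut capacity equals the max flow.
In the residual graph, reachable from Plant: {Plant}.
Min-cut edges: Plant→Bus3 (9), Plant→Sub4 (5); capacity 9 + 5 = 14.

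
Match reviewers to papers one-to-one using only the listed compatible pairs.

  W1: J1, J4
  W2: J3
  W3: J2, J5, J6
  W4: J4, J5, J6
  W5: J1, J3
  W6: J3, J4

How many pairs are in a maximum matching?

Unit-capacity flow: source→left, listed edges, right→sink; max matching = max flow.
Augmenting path W1→J1 (+1); matched 1.
Augmenting path W2→J3 (+1); matched 2.
Augmenting path W3→J2 (+1); matched 3.
Augmenting path W4→J4 (+1); matched 4.
Augmenting path W6→J4→W4→J5 (+1); matched 5.
No augmenting path remains; maximum matching = 5.
König certificate: {W3, W4, J1, J3, J4} is a vertex cover of size 5 (every listed pair touches it), so no matching can be larger.

5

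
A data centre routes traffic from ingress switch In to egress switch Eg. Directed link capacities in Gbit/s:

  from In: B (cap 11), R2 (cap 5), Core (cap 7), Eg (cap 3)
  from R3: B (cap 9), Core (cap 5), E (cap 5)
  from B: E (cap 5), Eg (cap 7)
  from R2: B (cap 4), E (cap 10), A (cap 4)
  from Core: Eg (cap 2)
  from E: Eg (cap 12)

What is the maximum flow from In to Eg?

21

Augment In→Eg: bottleneck 3, flow now 3.
Augment In→B→Eg: bottleneck 7, flow now 10.
Augment In→Core→Eg: bottleneck 2, flow now 12.
Augment In→B→E→Eg: bottleneck 4, flow now 16.
Augment In→R2→E→Eg: bottleneck 5, flow now 21.
No augmenting path remains; maximum flow = 21.
In the residual graph, reachable from In: {In, Core}.
Min-cut edges: In→B (11), In→R2 (5), In→Eg (3), Core→Eg (2); capacity 11 + 5 + 3 + 2 = 21.
This cut is saturated, so no flow can exceed 21.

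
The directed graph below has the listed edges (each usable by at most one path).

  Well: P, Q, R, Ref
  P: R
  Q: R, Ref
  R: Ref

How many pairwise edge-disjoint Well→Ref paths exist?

Assign every edge capacity 1; by Menger, the answer equals the max flow.
Path Well→Ref (+1); total 1.
Path Well→Q→Ref (+1); total 2.
Path Well→R→Ref (+1); total 3.
No residual Well→Ref path; max flow = 3.
Certifying cut of size 3: {R→Ref, Well→Q, Well→Ref}.

3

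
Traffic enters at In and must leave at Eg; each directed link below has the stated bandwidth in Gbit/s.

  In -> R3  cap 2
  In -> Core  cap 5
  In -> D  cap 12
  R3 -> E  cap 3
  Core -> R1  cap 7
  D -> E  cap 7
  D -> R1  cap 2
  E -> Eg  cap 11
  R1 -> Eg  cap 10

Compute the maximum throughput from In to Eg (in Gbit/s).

16

Augment In→R3→E→Eg: bottleneck 2, flow now 2.
Augment In→Core→R1→Eg: bottleneck 5, flow now 7.
Augment In→D→E→Eg: bottleneck 7, flow now 14.
Augment In→D→R1→Eg: bottleneck 2, flow now 16.
No augmenting path remains; maximum flow = 16.
In the residual graph, reachable from In: {In, D}.
Min-cut edges: In→R3 (2), In→Core (5), D→E (7), D→R1 (2); capacity 2 + 5 + 7 + 2 = 16.
This cut is saturated, so no flow can exceed 16.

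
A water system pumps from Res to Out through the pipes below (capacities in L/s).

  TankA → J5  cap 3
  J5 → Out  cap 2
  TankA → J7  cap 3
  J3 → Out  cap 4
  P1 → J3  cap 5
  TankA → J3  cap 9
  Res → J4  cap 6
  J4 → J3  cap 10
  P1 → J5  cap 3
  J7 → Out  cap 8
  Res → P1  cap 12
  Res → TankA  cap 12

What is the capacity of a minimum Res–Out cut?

9

Augment Res→P1→J3→Out: bottleneck 4, flow now 4.
Augment Res→P1→J5→Out: bottleneck 2, flow now 6.
Augment Res→TankA→J7→Out: bottleneck 3, flow now 9.
No augmenting path remains; maximum flow = 9.
By max-flow min-cut, the minimum cut capacity equals the max flow.
In the residual graph, reachable from Res: {Res, P1, J4, TankA, J3, J5}.
Min-cut edges: TankA→J7 (3), J3→Out (4), J5→Out (2); capacity 3 + 4 + 2 = 9.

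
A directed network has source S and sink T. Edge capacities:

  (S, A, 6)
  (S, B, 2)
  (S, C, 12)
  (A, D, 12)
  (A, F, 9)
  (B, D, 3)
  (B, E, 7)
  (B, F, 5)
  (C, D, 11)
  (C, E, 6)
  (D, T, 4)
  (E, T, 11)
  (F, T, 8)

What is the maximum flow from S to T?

18

Augment S→A→D→T: bottleneck 4, flow now 4.
Augment S→A→F→T: bottleneck 2, flow now 6.
Augment S→B→E→T: bottleneck 2, flow now 8.
Augment S→C→E→T: bottleneck 6, flow now 14.
Augment S→C→D→A→F→T: bottleneck 4, flow now 18. (uses reverse residual edge)
No augmenting path remains; maximum flow = 18.
In the residual graph, reachable from S: {S, C, D}.
Min-cut edges: S→A (6), S→B (2), C→E (6), D→T (4); capacity 6 + 2 + 6 + 4 = 18.
This cut is saturated, so no flow can exceed 18.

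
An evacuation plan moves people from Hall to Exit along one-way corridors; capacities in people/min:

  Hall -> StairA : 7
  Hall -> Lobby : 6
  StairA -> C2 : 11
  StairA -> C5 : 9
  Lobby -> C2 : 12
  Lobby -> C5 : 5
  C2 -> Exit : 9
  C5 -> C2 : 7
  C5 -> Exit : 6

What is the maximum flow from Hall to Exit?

13

Augment Hall→StairA→C2→Exit: bottleneck 7, flow now 7.
Augment Hall→Lobby→C2→Exit: bottleneck 2, flow now 9.
Augment Hall→Lobby→C5→Exit: bottleneck 4, flow now 13.
No augmenting path remains; maximum flow = 13.
In the residual graph, reachable from Hall: {Hall}.
Min-cut edges: Hall→StairA (7), Hall→Lobby (6); capacity 7 + 6 = 13.
This cut is saturated, so no flow can exceed 13.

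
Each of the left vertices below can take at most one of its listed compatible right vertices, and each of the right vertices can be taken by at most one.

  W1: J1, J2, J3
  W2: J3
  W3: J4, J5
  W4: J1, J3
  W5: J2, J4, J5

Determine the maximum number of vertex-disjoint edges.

5

Unit-capacity flow: source→left, listed edges, right→sink; max matching = max flow.
Augmenting path W1→J1 (+1); matched 1.
Augmenting path W2→J3 (+1); matched 2.
Augmenting path W3→J4 (+1); matched 3.
Augmenting path W5→J2 (+1); matched 4.
Augmenting path W4→J1→W1→J2→W5→J5 (+1); matched 5.
No augmenting path remains; maximum matching = 5.
König certificate: {W1, W2, W3, W4, W5} is a vertex cover of size 5 (every listed pair touches it), so no matching can be larger.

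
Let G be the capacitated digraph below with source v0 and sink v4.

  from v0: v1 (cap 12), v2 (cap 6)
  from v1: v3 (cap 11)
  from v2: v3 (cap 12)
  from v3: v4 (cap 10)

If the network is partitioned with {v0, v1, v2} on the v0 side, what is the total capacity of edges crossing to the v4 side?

Edges leaving {v0, v1, v2}: v1→v3 (11), v2→v3 (12).
Cut capacity = 11 + 12 = 23.

23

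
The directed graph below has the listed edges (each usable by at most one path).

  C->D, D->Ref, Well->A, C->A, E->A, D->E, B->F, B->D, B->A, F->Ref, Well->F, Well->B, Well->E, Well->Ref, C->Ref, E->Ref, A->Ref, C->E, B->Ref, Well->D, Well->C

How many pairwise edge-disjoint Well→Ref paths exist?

Assign every edge capacity 1; by Menger, the answer equals the max flow.
Path Well→Ref (+1); total 1.
Path Well→A→Ref (+1); total 2.
Path Well→B→Ref (+1); total 3.
Path Well→C→Ref (+1); total 4.
Path Well→D→Ref (+1); total 5.
Path Well→E→Ref (+1); total 6.
Path Well→F→Ref (+1); total 7.
No residual Well→Ref path; max flow = 7.
Certifying cut of size 7: {Well→A, Well→B, Well→C, Well→D, Well→E, Well→F, Well→Ref}.

7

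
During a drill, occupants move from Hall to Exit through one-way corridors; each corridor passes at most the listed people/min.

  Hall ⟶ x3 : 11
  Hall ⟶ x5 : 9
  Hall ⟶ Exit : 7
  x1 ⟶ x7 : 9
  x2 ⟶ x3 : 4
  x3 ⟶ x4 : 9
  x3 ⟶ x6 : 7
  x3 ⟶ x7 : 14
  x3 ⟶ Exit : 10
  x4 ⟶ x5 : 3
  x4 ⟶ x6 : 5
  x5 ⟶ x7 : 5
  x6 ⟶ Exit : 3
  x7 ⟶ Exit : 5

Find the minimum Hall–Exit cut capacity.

23

Augment Hall→Exit: bottleneck 7, flow now 7.
Augment Hall→x3→Exit: bottleneck 10, flow now 17.
Augment Hall→x3→x6→Exit: bottleneck 1, flow now 18.
Augment Hall→x5→x7→Exit: bottleneck 5, flow now 23.
No augmenting path remains; maximum flow = 23.
By max-flow min-cut, the minimum cut capacity equals the max flow.
In the residual graph, reachable from Hall: {Hall, x5}.
Min-cut edges: Hall→x3 (11), Hall→Exit (7), x5→x7 (5); capacity 11 + 7 + 5 = 23.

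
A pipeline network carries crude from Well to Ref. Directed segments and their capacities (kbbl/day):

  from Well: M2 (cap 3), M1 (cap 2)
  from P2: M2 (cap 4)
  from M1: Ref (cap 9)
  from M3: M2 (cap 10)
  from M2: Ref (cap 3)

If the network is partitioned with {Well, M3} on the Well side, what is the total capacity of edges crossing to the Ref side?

Edges leaving {Well, M3}: Well→M1 (2), Well→M2 (3), M3→M2 (10).
Cut capacity = 2 + 3 + 10 = 15.

15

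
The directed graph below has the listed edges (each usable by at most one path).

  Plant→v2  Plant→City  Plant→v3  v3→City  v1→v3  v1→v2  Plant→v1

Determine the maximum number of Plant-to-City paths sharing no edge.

Assign every edge capacity 1; by Menger, the answer equals the max flow.
Path Plant→City (+1); total 1.
Path Plant→v3→City (+1); total 2.
No residual Plant→City path; max flow = 2.
Certifying cut of size 2: {Plant→City, v3→City}.

2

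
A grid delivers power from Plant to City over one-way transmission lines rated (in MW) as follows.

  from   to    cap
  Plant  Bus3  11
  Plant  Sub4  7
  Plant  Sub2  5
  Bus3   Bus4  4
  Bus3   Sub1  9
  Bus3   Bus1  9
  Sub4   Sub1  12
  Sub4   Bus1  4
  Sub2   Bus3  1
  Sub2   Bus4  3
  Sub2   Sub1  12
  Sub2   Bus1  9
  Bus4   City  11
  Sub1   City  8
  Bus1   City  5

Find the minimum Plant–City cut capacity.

20

Augment Plant→Bus3→Bus4→City: bottleneck 4, flow now 4.
Augment Plant→Bus3→Sub1→City: bottleneck 7, flow now 11.
Augment Plant→Sub4→Sub1→City: bottleneck 1, flow now 12.
Augment Plant→Sub4→Bus1→City: bottleneck 4, flow now 16.
Augment Plant→Sub2→Bus4→City: bottleneck 3, flow now 19.
Augment Plant→Sub2→Bus1→City: bottleneck 1, flow now 20.
No augmenting path remains; maximum flow = 20.
By max-flow min-cut, the minimum cut capacity equals the max flow.
In the residual graph, reachable from Plant: {Plant, Bus3, Sub4, Sub2, Sub1, Bus1}.
Min-cut edges: Bus3→Bus4 (4), Sub2→Bus4 (3), Sub1→City (8), Bus1→City (5); capacity 4 + 3 + 8 + 5 = 20.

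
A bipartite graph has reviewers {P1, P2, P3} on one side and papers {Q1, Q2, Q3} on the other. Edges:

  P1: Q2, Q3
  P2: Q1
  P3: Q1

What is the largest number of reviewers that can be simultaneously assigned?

2

Unit-capacity flow: source→left, listed edges, right→sink; max matching = max flow.
Augmenting path P1→Q2 (+1); matched 1.
Augmenting path P2→Q1 (+1); matched 2.
No augmenting path remains; maximum matching = 2.
König certificate: {P1, Q1} is a vertex cover of size 2 (every listed pair touches it), so no matching can be larger.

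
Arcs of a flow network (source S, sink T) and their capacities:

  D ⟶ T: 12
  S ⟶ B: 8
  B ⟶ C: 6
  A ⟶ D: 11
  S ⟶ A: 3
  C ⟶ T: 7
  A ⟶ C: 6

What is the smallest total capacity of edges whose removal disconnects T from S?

9

Augment S→A→C→T: bottleneck 3, flow now 3.
Augment S→B→C→T: bottleneck 4, flow now 7.
Augment S→B→C→A→D→T: bottleneck 2, flow now 9. (uses reverse residual edge)
No augmenting path remains; maximum flow = 9.
By max-flow min-cut, the minimum cut capacity equals the max flow.
In the residual graph, reachable from S: {S, B}.
Min-cut edges: S→A (3), B→C (6); capacity 3 + 6 = 9.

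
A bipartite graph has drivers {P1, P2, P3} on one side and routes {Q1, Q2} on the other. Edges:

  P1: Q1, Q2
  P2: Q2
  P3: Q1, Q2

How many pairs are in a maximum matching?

Unit-capacity flow: source→left, listed edges, right→sink; max matching = max flow.
Augmenting path P1→Q1 (+1); matched 1.
Augmenting path P2→Q2 (+1); matched 2.
No augmenting path remains; maximum matching = 2.
König certificate: {Q1, Q2} is a vertex cover of size 2 (every listed pair touches it), so no matching can be larger.

2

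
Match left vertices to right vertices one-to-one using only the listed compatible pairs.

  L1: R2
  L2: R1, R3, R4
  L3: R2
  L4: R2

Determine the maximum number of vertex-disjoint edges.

2

Unit-capacity flow: source→left, listed edges, right→sink; max matching = max flow.
Augmenting path L1→R2 (+1); matched 1.
Augmenting path L2→R1 (+1); matched 2.
No augmenting path remains; maximum matching = 2.
König certificate: {L2, R2} is a vertex cover of size 2 (every listed pair touches it), so no matching can be larger.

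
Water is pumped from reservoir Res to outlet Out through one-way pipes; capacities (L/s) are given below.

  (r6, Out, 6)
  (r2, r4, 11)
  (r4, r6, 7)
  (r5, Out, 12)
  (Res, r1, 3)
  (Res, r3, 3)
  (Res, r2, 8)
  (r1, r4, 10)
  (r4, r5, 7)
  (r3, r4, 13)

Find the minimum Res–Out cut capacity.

13

Augment Res→r1→r4→r5→Out: bottleneck 3, flow now 3.
Augment Res→r2→r4→r5→Out: bottleneck 4, flow now 7.
Augment Res→r2→r4→r6→Out: bottleneck 4, flow now 11.
Augment Res→r3→r4→r6→Out: bottleneck 2, flow now 13.
No augmenting path remains; maximum flow = 13.
By max-flow min-cut, the minimum cut capacity equals the max flow.
In the residual graph, reachable from Res: {Res, r1, r2, r3, r4, r6}.
Min-cut edges: r4→r5 (7), r6→Out (6); capacity 7 + 6 = 13.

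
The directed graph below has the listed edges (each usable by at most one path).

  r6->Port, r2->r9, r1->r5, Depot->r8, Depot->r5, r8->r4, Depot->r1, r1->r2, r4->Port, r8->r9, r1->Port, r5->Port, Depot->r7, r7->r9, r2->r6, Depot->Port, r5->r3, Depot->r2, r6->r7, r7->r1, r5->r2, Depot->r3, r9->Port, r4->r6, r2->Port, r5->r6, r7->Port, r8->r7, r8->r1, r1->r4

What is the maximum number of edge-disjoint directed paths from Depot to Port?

6

Assign every edge capacity 1; by Menger, the answer equals the max flow.
Path Depot→Port (+1); total 1.
Path Depot→r1→Port (+1); total 2.
Path Depot→r2→Port (+1); total 3.
Path Depot→r5→Port (+1); total 4.
Path Depot→r7→Port (+1); total 5.
Path Depot→r8→r4→Port (+1); total 6.
No residual Depot→Port path; max flow = 6.
Certifying cut of size 6: {Depot→Port, Depot→r1, Depot→r2, Depot→r5, Depot→r7, Depot→r8}.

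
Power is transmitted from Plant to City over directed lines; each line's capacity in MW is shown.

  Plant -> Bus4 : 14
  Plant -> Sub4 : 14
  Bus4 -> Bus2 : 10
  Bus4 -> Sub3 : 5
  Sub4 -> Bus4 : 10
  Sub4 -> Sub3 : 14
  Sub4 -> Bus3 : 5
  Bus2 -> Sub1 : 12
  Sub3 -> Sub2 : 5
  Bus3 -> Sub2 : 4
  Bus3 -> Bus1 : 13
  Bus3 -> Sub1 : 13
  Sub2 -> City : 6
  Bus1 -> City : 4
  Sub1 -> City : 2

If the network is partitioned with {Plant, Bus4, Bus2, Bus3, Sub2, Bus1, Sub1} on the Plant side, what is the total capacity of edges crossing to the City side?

31

Edges leaving {Plant, Bus4, Bus2, Bus3, Sub2, Bus1, Sub1}: Plant→Sub4 (14), Bus4→Sub3 (5), Sub2→City (6), Bus1→City (4), Sub1→City (2).
Cut capacity = 14 + 5 + 6 + 4 + 2 = 31.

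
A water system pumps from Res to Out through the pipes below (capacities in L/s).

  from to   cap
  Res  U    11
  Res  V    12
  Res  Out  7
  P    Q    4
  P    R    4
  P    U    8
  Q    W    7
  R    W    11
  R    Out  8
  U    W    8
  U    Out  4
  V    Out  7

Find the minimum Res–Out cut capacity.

Augment Res→Out: bottleneck 7, flow now 7.
Augment Res→U→Out: bottleneck 4, flow now 11.
Augment Res→V→Out: bottleneck 7, flow now 18.
No augmenting path remains; maximum flow = 18.
By max-flow min-cut, the minimum cut capacity equals the max flow.
In the residual graph, reachable from Res: {Res, U, V, W}.
Min-cut edges: Res→Out (7), U→Out (4), V→Out (7); capacity 7 + 4 + 7 = 18.

18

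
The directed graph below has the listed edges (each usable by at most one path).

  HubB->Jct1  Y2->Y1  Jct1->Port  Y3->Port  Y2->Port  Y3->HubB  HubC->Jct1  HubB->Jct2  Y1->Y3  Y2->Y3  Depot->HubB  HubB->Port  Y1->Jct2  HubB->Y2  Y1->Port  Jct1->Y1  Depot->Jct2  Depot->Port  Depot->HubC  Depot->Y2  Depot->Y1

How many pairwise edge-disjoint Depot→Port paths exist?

5

Assign every edge capacity 1; by Menger, the answer equals the max flow.
Path Depot→Port (+1); total 1.
Path Depot→HubB→Port (+1); total 2.
Path Depot→Y2→Port (+1); total 3.
Path Depot→Y1→Port (+1); total 4.
Path Depot→HubC→Jct1→Port (+1); total 5.
No residual Depot→Port path; max flow = 5.
Certifying cut of size 5: {Depot→HubB, Depot→HubC, Depot→Port, Depot→Y1, Depot→Y2}.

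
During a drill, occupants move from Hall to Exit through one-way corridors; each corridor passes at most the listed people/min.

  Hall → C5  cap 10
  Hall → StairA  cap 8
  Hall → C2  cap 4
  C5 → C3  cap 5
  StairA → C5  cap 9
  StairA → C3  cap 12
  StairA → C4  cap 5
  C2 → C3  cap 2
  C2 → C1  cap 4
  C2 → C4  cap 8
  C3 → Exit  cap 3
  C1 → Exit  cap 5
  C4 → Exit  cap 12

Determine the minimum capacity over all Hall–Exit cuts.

Augment Hall→C5→C3→Exit: bottleneck 3, flow now 3.
Augment Hall→StairA→C4→Exit: bottleneck 5, flow now 8.
Augment Hall→C2→C1→Exit: bottleneck 4, flow now 12.
No augmenting path remains; maximum flow = 12.
By max-flow min-cut, the minimum cut capacity equals the max flow.
In the residual graph, reachable from Hall: {Hall, C5, StairA, C3}.
Min-cut edges: Hall→C2 (4), StairA→C4 (5), C3→Exit (3); capacity 4 + 5 + 3 = 12.

12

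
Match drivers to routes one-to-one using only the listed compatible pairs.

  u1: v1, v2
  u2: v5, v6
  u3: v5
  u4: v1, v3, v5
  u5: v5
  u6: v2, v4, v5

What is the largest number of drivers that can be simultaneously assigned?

5

Unit-capacity flow: source→left, listed edges, right→sink; max matching = max flow.
Augmenting path u1→v1 (+1); matched 1.
Augmenting path u2→v5 (+1); matched 2.
Augmenting path u4→v3 (+1); matched 3.
Augmenting path u6→v2 (+1); matched 4.
Augmenting path u3→v5→u2→v6 (+1); matched 5.
No augmenting path remains; maximum matching = 5.
König certificate: {u1, u2, u4, u6, v5} is a vertex cover of size 5 (every listed pair touches it), so no matching can be larger.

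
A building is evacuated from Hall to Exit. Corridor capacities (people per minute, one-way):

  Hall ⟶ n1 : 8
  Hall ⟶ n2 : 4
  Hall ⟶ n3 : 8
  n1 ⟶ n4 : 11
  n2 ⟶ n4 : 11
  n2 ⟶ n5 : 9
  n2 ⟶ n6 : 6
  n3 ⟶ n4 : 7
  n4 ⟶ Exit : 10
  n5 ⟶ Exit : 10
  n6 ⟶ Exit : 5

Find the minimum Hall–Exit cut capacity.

Augment Hall→n1→n4→Exit: bottleneck 8, flow now 8.
Augment Hall→n2→n4→Exit: bottleneck 2, flow now 10.
Augment Hall→n2→n5→Exit: bottleneck 2, flow now 12.
Augment Hall→n3→n4→n2→n5→Exit: bottleneck 2, flow now 14. (uses reverse residual edge)
No augmenting path remains; maximum flow = 14.
By max-flow min-cut, the minimum cut capacity equals the max flow.
In the residual graph, reachable from Hall: {Hall, n1, n3, n4}.
Min-cut edges: Hall→n2 (4), n4→Exit (10); capacity 4 + 10 = 14.

14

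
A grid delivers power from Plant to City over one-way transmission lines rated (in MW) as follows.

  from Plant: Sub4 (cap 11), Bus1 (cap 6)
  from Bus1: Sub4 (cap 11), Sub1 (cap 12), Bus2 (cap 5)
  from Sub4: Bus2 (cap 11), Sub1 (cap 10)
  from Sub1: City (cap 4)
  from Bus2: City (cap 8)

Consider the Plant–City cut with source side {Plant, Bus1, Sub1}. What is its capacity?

Edges leaving {Plant, Bus1, Sub1}: Plant→Sub4 (11), Bus1→Sub4 (11), Bus1→Bus2 (5), Sub1→City (4).
Cut capacity = 11 + 11 + 5 + 4 = 31.

31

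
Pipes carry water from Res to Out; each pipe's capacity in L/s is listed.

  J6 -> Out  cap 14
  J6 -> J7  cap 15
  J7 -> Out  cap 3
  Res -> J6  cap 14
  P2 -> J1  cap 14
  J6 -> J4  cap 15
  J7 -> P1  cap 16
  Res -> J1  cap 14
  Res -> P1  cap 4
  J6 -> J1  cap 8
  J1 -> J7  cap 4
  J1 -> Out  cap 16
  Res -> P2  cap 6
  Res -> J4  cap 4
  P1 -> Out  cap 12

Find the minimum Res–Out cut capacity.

38

Augment Res→J6→Out: bottleneck 14, flow now 14.
Augment Res→J1→Out: bottleneck 14, flow now 28.
Augment Res→P1→Out: bottleneck 4, flow now 32.
Augment Res→P2→J1→Out: bottleneck 2, flow now 34.
Augment Res→P2→J1→J7→Out: bottleneck 3, flow now 37.
Augment Res→P2→J1→J7→P1→Out: bottleneck 1, flow now 38.
No augmenting path remains; maximum flow = 38.
By max-flow min-cut, the minimum cut capacity equals the max flow.
In the residual graph, reachable from Res: {Res, J4}.
Min-cut edges: Res→J6 (14), Res→P2 (6), Res→J1 (14), Res→P1 (4); capacity 14 + 6 + 14 + 4 = 38.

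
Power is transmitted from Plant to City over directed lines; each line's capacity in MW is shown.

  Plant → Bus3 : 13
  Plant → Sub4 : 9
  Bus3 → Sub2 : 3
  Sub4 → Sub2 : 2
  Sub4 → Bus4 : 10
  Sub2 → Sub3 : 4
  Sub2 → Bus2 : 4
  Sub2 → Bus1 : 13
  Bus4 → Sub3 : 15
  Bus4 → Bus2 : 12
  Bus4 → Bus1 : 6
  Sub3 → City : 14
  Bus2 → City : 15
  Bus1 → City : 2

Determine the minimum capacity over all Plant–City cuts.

12

Augment Plant→Bus3→Sub2→Sub3→City: bottleneck 3, flow now 3.
Augment Plant→Sub4→Sub2→Sub3→City: bottleneck 1, flow now 4.
Augment Plant→Sub4→Sub2→Bus2→City: bottleneck 1, flow now 5.
Augment Plant→Sub4→Bus4→Sub3→City: bottleneck 7, flow now 12.
No augmenting path remains; maximum flow = 12.
By max-flow min-cut, the minimum cut capacity equals the max flow.
In the residual graph, reachable from Plant: {Plant, Bus3}.
Min-cut edges: Plant→Sub4 (9), Bus3→Sub2 (3); capacity 9 + 3 = 12.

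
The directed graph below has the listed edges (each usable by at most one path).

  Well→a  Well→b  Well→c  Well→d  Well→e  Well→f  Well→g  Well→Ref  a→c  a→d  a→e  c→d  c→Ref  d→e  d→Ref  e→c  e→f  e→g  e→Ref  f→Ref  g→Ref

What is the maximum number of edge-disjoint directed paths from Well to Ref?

6

Assign every edge capacity 1; by Menger, the answer equals the max flow.
Path Well→Ref (+1); total 1.
Path Well→c→Ref (+1); total 2.
Path Well→d→Ref (+1); total 3.
Path Well→e→Ref (+1); total 4.
Path Well→f→Ref (+1); total 5.
Path Well→g→Ref (+1); total 6.
No residual Well→Ref path; max flow = 6.
Certifying cut of size 6: {Well→Ref, c→Ref, d→Ref, e→Ref, f→Ref, g→Ref}.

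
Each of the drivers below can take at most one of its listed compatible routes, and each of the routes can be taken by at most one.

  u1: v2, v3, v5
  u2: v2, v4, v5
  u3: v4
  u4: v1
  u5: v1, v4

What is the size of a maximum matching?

Unit-capacity flow: source→left, listed edges, right→sink; max matching = max flow.
Augmenting path u1→v2 (+1); matched 1.
Augmenting path u2→v4 (+1); matched 2.
Augmenting path u4→v1 (+1); matched 3.
Augmenting path u3→v4→u2→v5 (+1); matched 4.
No augmenting path remains; maximum matching = 4.
König certificate: {u1, u2, v1, v4} is a vertex cover of size 4 (every listed pair touches it), so no matching can be larger.

4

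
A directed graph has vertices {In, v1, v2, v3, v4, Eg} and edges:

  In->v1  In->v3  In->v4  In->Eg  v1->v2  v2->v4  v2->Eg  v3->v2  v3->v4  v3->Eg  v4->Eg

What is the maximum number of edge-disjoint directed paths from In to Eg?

4

Assign every edge capacity 1; by Menger, the answer equals the max flow.
Path In→Eg (+1); total 1.
Path In→v3→Eg (+1); total 2.
Path In→v4→Eg (+1); total 3.
Path In→v1→v2→Eg (+1); total 4.
No residual In→Eg path; max flow = 4.
Certifying cut of size 4: {In→Eg, In→v1, In→v3, In→v4}.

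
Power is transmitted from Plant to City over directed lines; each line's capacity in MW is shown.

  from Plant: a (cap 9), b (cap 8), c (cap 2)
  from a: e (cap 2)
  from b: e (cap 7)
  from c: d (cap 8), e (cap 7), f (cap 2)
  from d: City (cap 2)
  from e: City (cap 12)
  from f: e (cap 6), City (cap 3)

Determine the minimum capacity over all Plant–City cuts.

Augment Plant→a→e→City: bottleneck 2, flow now 2.
Augment Plant→b→e→City: bottleneck 7, flow now 9.
Augment Plant→c→d→City: bottleneck 2, flow now 11.
No augmenting path remains; maximum flow = 11.
By max-flow min-cut, the minimum cut capacity equals the max flow.
In the residual graph, reachable from Plant: {Plant, a, b}.
Min-cut edges: Plant→c (2), a→e (2), b→e (7); capacity 2 + 2 + 7 = 11.

11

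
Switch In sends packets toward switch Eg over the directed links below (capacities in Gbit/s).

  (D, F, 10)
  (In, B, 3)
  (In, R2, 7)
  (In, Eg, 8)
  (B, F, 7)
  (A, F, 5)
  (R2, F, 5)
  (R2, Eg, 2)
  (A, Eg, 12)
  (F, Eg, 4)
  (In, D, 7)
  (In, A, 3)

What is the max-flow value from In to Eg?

Augment In→Eg: bottleneck 8, flow now 8.
Augment In→R2→Eg: bottleneck 2, flow now 10.
Augment In→A→Eg: bottleneck 3, flow now 13.
Augment In→B→F→Eg: bottleneck 3, flow now 16.
Augment In→R2→F→Eg: bottleneck 1, flow now 17.
No augmenting path remains; maximum flow = 17.
In the residual graph, reachable from In: {In, B, R2, D, F}.
Min-cut edges: In→A (3), In→Eg (8), R2→Eg (2), F→Eg (4); capacity 3 + 8 + 2 + 4 = 17.
This cut is saturated, so no flow can exceed 17.

17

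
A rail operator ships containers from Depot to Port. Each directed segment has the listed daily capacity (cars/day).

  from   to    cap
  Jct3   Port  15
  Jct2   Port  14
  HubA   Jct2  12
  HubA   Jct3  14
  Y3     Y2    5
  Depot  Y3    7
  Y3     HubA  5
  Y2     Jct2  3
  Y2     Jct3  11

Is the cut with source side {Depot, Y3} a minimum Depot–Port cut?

No — its capacity is 10, but the minimum cut has capacity 7.

Given cut capacity: 5 + 5 = 10.
Augment Depot→Y3→HubA→Jct2→Port: bottleneck 5, flow now 5.
Augment Depot→Y3→Y2→Jct2→Port: bottleneck 2, flow now 7.
No augmenting path remains; maximum flow = 7.
In the residual graph, reachable from Depot: {Depot}.
Min-cut edges: Depot→Y3 (7); capacity 7 = 7.
Cut capacity 10 exceeds the max flow 7, so it is not minimum.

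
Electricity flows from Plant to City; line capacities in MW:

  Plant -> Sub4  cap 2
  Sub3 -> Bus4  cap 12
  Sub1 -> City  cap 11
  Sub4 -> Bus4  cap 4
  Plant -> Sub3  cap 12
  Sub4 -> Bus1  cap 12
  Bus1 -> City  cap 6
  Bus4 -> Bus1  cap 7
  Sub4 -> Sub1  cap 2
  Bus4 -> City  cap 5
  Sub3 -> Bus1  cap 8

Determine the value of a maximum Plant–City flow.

Augment Plant→Sub3→Bus4→City: bottleneck 5, flow now 5.
Augment Plant→Sub3→Bus1→City: bottleneck 6, flow now 11.
Augment Plant→Sub4→Sub1→City: bottleneck 2, flow now 13.
No augmenting path remains; maximum flow = 13.
In the residual graph, reachable from Plant: {Plant, Sub3, Bus4, Bus1}.
Min-cut edges: Plant→Sub4 (2), Bus4→City (5), Bus1→City (6); capacity 2 + 5 + 6 = 13.
This cut is saturated, so no flow can exceed 13.

13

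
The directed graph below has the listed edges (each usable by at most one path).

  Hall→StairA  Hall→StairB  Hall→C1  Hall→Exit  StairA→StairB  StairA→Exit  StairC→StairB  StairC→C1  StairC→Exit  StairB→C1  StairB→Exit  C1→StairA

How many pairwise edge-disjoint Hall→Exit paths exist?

3

Assign every edge capacity 1; by Menger, the answer equals the max flow.
Path Hall→Exit (+1); total 1.
Path Hall→StairA→Exit (+1); total 2.
Path Hall→StairB→Exit (+1); total 3.
No residual Hall→Exit path; max flow = 3.
Certifying cut of size 3: {Hall→Exit, StairA→Exit, StairB→Exit}.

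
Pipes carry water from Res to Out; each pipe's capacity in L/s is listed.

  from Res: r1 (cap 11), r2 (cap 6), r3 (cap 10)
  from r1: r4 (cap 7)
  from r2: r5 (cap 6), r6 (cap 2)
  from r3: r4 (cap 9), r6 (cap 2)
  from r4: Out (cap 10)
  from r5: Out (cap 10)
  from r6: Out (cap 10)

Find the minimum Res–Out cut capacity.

Augment Res→r1→r4→Out: bottleneck 7, flow now 7.
Augment Res→r2→r5→Out: bottleneck 6, flow now 13.
Augment Res→r3→r4→Out: bottleneck 3, flow now 16.
Augment Res→r3→r6→Out: bottleneck 2, flow now 18.
No augmenting path remains; maximum flow = 18.
By max-flow min-cut, the minimum cut capacity equals the max flow.
In the residual graph, reachable from Res: {Res, r1, r3, r4}.
Min-cut edges: Res→r2 (6), r3→r6 (2), r4→Out (10); capacity 6 + 2 + 10 = 18.

18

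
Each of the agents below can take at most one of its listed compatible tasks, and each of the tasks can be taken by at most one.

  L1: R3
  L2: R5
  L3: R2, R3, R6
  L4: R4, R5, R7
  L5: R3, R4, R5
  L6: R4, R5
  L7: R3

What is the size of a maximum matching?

Unit-capacity flow: source→left, listed edges, right→sink; max matching = max flow.
Augmenting path L1→R3 (+1); matched 1.
Augmenting path L2→R5 (+1); matched 2.
Augmenting path L3→R2 (+1); matched 3.
Augmenting path L4→R4 (+1); matched 4.
Augmenting path L5→R4→L4→R7 (+1); matched 5.
No augmenting path remains; maximum matching = 5.
König certificate: {L3, L4, R3, R4, R5} is a vertex cover of size 5 (every listed pair touches it), so no matching can be larger.

5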